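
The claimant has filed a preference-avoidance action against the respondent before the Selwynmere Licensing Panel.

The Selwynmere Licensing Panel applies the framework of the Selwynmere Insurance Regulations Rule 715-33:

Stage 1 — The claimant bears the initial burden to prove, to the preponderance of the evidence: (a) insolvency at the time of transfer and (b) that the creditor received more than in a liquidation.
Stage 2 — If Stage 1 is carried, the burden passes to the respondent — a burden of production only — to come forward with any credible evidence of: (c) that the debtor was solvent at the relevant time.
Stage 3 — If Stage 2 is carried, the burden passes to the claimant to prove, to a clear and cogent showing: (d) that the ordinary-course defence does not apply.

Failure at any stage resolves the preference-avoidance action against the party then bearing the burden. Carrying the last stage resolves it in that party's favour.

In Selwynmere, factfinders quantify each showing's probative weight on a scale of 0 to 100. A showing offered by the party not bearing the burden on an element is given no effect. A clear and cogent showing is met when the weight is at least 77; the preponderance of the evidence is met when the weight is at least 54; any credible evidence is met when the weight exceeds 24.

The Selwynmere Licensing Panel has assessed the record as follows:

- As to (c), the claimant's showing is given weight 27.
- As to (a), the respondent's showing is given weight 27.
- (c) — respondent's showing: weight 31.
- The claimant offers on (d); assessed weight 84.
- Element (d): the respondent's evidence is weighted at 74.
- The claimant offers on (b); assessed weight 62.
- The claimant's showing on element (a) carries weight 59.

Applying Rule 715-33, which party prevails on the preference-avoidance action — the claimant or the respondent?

Stage 1 (claimant, the preponderance of the evidence, weight is at least 54): (a) 59 (respondent's 27 disregarded) ≥ 54 — meets; (b) 62 ≥ 54 — meets.
  Stage 1 carried; the burden shifts to the respondent.
Stage 2 (respondent, any credible evidence, weight exceeds 24): (c) 31 (claimant's 27 disregarded) > 24 — meets.
  Stage 2 is satisfied; the onus moves to the claimant.
Stage 3 (claimant, a clear and cogent showing, weight is at least 77): (d) 84 (respondent's 74 disregarded) ≥ 77 — meets.
  Stage 3 carried; the final stage is satisfied.
All stages carried — the claimant prevails.

claimant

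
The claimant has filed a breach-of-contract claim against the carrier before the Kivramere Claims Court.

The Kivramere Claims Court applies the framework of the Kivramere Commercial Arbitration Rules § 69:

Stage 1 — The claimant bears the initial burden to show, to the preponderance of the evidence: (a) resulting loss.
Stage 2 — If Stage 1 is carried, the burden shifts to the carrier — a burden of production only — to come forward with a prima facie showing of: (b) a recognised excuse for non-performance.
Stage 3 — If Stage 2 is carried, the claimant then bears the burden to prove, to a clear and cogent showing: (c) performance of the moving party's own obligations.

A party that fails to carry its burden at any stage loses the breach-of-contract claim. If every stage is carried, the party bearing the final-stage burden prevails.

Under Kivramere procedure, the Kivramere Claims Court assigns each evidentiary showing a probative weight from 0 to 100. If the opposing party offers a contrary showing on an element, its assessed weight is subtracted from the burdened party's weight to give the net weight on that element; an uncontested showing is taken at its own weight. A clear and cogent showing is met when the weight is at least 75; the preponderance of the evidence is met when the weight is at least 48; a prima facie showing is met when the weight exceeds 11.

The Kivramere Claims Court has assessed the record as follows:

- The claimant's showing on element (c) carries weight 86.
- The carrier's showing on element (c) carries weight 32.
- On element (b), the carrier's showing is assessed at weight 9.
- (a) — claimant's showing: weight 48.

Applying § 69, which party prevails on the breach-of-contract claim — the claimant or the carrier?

Stage 1 (claimant, the preponderance of the evidence, weight is at least 48): (a) 48 ≥ 48 — meets.
  Stage 1 is satisfied; the onus moves to the carrier.
Stage 2 (carrier, a prima facie showing, weight exceeds 11): (b) 9 ≤ 11 — fails.
  Stage 2 not carried; the carrier fails its burden.
The analysis ends at Stage 2; the claimant prevails.

claimant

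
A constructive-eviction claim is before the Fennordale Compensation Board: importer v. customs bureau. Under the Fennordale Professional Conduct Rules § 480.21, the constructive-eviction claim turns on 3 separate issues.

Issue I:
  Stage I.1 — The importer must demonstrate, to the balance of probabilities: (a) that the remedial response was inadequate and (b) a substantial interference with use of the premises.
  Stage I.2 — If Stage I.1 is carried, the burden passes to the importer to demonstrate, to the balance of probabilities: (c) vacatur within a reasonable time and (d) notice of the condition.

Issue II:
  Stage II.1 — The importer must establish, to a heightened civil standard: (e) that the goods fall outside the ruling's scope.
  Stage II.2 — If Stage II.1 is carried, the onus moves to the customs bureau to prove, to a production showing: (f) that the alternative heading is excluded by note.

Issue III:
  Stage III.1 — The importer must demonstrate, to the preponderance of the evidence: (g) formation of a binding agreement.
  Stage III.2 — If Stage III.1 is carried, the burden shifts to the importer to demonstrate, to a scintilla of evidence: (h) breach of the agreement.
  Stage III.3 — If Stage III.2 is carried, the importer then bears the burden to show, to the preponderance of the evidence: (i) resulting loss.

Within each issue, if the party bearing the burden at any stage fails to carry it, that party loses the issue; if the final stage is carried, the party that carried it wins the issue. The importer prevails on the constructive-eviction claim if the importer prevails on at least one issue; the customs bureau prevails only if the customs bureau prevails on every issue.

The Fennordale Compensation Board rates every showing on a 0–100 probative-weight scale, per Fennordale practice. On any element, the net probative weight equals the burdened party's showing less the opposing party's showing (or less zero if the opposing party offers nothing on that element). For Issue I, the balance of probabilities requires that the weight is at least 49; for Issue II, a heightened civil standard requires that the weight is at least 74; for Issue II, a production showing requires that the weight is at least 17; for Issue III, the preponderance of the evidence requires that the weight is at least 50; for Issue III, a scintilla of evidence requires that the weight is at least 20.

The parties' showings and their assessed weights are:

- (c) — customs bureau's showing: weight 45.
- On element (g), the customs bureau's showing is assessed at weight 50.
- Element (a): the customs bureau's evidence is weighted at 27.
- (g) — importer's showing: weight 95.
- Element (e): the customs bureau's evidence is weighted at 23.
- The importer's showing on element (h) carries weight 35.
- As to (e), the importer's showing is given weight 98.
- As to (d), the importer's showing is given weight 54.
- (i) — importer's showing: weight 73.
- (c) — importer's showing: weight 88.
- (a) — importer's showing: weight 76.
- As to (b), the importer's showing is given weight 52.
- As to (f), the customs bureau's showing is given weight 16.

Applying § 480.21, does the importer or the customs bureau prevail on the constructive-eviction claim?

— Issue I —
Stage I.1 (importer, the balance of probabilities, weight is at least 49): (a) net 76−27=49 ≥ 49 — meets; (b) 52 ≥ 49 — meets.
  Stage I.1 carried; the burden remains with the importer.
Stage I.2 (importer, the balance of probabilities, weight is at least 49): (c) net 88−45=43 < 49 — fails; (d) 54 ≥ 49 — meets.
  The importer does not carry Stage I.2.
The customs bureau prevails on this issue.
— Issue II —
Stage II.1 — burden on importer; standard: a heightened civil standard (weight is at least 74).
    (e): 98 − 23 = 75 ≥ 74 [met]
  Stage II.1 carried; the burden shifts to the customs bureau.
Stage II.2 — burden on customs bureau; standard: a production showing (weight is at least 17).
    (f): 16 < 17 [not met]
  The customs bureau does not carry Stage II.2.
The analysis ends at Stage II.2; the importer prevails on this issue.
— Issue III —
Stage III.1 — burden on importer; standard: the preponderance of the evidence (weight is at least 50).
    (g): 95 − 50 = 45 < 50 [not met]
  The importer does not carry Stage III.1.
So the customs bureau prevails on this issue.
Per-issue: Issue I → customs bureau; Issue II → importer; Issue III → customs bureau. The importer must prevail on at least one issue; overall, the importer prevails.

importer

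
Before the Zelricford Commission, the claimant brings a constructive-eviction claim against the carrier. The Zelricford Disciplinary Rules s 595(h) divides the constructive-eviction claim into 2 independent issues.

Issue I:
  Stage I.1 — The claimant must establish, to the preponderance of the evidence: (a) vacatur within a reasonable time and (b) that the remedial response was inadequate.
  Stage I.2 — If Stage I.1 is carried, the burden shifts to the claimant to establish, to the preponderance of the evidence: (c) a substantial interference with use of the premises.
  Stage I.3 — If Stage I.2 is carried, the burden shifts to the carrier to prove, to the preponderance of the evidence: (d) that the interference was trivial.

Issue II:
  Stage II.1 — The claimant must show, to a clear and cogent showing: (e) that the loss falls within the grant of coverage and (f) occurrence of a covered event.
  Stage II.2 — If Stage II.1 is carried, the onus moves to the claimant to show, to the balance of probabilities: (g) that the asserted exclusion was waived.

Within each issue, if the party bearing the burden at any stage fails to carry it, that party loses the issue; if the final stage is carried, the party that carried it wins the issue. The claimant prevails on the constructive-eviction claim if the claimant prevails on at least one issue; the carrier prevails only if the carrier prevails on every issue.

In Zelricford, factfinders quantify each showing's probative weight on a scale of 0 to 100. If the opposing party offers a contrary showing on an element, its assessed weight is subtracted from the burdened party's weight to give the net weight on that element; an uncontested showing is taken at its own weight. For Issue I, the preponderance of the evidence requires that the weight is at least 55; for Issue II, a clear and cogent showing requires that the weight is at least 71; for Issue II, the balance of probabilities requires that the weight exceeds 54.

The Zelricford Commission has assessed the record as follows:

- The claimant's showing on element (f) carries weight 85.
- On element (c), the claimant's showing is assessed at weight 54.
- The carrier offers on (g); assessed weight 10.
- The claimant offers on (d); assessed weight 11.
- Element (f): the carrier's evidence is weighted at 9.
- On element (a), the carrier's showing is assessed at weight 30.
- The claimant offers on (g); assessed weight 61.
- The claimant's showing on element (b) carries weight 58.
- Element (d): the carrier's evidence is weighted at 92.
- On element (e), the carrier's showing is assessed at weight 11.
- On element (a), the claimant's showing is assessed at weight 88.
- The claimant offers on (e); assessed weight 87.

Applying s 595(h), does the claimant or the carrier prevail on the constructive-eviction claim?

— Issue I —
At Stage I.1 the claimant must meet the preponderance of the evidence (weight is at least 55): on (a) the weight is 88 less the opposing 30 gives net 58, which does reach 55, so (a) meets the standard; on (b) the weight is 58, which does reach 55, so (b) meets the standard.
  Stage I.1 carried; the burden remains with the claimant.
At Stage I.2 the claimant must meet the preponderance of the evidence (weight is at least 55): on (c) the weight is 54, < 55, so (c) does not meet the standard.
  The claimant does not carry Stage I.2.
The analysis ends at Stage I.2; the carrier prevails on this issue.
— Issue II —
At Stage II.1 the claimant must meet a clear and cogent showing (weight is at least 71): on (e) the weight is 87 less the opposing 11 gives net 76, which does reach 71, so (e) meets the standard; on (f) the weight is 85 less the opposing 9 gives net 76, which does reach 71, so (f) meets the standard.
  All elements met. The claimant retains the burden for Stage II.2.
At Stage II.2 the claimant must meet the balance of probabilities (weight exceeds 54): on (g) the weight is 61 less the opposing 10 gives net 51, which does not exceed 54, so (g) does not meet the standard.
  The claimant does not carry Stage II.2.
The analysis ends at Stage II.2; the carrier prevails on this issue.
Per-issue: Issue I → carrier; Issue II → carrier. The claimant must prevail on at least one issue; overall, the carrier prevails.

carrier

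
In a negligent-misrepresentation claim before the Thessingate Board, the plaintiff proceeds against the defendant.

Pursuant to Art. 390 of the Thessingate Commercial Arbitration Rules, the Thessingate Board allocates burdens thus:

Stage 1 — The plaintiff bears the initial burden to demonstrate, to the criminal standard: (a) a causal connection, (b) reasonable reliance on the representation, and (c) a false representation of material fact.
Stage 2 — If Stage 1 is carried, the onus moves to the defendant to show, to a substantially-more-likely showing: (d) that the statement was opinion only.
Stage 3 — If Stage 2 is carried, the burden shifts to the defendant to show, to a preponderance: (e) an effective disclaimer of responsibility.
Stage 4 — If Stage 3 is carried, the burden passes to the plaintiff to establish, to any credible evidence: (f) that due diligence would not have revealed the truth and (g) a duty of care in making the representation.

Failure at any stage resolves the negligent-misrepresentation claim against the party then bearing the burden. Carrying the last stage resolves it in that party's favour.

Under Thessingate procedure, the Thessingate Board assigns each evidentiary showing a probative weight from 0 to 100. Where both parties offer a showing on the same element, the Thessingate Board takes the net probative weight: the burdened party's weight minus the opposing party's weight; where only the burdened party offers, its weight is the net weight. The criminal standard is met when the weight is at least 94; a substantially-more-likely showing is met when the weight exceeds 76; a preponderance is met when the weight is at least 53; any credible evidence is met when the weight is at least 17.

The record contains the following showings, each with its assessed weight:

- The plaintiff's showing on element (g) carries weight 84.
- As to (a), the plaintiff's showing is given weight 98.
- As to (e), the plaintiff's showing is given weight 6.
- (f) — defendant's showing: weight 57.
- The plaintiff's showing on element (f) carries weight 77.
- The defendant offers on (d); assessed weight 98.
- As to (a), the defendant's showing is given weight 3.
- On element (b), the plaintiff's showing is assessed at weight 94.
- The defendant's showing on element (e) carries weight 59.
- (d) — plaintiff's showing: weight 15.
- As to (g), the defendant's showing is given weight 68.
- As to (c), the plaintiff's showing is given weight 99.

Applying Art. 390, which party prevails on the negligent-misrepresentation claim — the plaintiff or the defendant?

Stage 1 (plaintiff, the criminal standard, weight is at least 94): (a) net 98−3=95 ≥ 94 — meets; (b) 94 ≥ 94 — meets; (c) 99 ≥ 94 — meets.
  The plaintiff carries Stage 1; the defendant now bears the burden.
Stage 2 (defendant, a substantially-more-likely showing, weight exceeds 76): (d) net 98−15=83 > 76 — meets.
  All elements met. The defendant retains the burden for Stage 3.
Stage 3 (defendant, a preponderance, weight is at least 53): (e) net 59−6=53 ≥ 53 — meets.
  All elements met. The burden passes to the plaintiff.
Stage 4 (plaintiff, any credible evidence, weight is at least 17): (f) net 77−57=20 ≥ 17 — meets; (g) net 84−68=16 < 17 — fails.
  Not every element is met, so the plaintiff fails to carry Stage 4.
The analysis ends at Stage 4; the defendant prevails.

defendant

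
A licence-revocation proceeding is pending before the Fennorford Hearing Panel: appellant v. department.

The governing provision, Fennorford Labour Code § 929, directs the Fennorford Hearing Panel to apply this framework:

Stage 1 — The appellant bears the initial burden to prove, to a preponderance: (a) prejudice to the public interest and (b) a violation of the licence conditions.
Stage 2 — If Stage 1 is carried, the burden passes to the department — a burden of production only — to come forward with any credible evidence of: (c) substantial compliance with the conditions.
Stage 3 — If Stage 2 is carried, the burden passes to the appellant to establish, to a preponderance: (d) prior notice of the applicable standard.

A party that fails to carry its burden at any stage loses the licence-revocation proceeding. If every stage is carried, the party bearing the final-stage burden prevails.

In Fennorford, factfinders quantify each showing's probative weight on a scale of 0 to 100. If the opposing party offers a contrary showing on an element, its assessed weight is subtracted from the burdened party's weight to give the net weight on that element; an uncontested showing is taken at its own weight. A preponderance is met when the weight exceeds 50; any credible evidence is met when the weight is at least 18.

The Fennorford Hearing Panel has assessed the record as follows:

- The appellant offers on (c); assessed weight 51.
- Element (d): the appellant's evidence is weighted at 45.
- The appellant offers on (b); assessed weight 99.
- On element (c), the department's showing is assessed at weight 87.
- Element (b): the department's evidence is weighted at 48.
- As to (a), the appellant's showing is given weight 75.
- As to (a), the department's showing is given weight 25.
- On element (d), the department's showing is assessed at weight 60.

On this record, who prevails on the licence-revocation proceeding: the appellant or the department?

department

Stage 1 — burden on appellant; standard: a preponderance (weight exceeds 50).
    (a): 75 − 25 = 50 ≤ 50 [not met]
    (b): 99 − 48 = 51 > 50 [met]
  Stage 1 not carried; the appellant fails its burden.
The analysis ends at Stage 1; the department prevails.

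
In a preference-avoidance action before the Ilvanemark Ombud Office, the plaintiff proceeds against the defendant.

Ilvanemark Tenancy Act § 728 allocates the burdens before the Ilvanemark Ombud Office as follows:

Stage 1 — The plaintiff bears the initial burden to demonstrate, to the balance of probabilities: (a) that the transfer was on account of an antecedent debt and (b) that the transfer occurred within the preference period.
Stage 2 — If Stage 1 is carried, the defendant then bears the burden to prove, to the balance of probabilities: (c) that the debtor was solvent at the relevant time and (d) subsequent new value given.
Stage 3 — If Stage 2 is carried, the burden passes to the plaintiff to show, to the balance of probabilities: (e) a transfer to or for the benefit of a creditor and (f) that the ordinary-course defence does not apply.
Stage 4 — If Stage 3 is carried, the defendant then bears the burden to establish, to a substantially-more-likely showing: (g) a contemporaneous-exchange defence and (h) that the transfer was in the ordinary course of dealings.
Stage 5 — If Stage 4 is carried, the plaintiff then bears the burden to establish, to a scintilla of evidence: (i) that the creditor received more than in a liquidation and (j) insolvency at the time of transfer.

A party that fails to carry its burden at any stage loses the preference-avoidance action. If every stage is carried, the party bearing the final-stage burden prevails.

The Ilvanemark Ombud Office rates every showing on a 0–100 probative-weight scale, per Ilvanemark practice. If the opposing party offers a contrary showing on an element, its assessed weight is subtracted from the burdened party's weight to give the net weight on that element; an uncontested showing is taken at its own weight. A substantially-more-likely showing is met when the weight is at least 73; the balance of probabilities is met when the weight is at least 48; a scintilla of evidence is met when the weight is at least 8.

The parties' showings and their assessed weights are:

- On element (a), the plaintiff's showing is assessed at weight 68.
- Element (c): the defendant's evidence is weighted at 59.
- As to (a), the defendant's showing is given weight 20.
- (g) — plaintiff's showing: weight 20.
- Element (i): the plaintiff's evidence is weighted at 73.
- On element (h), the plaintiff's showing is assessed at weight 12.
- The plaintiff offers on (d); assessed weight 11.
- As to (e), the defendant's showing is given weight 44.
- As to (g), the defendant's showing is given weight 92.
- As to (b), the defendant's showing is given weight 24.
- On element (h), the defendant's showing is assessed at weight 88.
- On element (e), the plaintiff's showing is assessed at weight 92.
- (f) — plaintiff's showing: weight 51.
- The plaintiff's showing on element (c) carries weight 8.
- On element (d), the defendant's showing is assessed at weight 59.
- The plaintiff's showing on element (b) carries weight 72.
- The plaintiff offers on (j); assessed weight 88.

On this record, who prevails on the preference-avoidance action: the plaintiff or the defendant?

plaintiff

At Stage 1 the plaintiff must meet the balance of probabilities (weight is at least 48): on (a) the weight is 68 less the opposing 20 gives net 48, ≥ 48, so (a) meets the standard; on (b) the weight is 72 less the opposing 24 gives net 48, ≥ 48, so (b) meets the standard.
  The plaintiff carries Stage 1; the defendant now bears the burden.
At Stage 2 the defendant must meet the balance of probabilities (weight is at least 48): on (c) the weight is 59 less the opposing 8 gives net 51, ≥ 48, so (c) meets the standard; on (d) the weight is 59 less the opposing 11 gives net 48, which does reach 48, so (d) meets the standard.
  Stage 2 carried; the burden shifts to the plaintiff.
At Stage 3 the plaintiff must meet the balance of probabilities (weight is at least 48): on (e) the weight is 92 less the opposing 44 gives net 48, ≥ 48, so (e) meets the standard; on (f) the weight is 51, ≥ 48, so (f) meets the standard.
  The plaintiff carries Stage 3; the defendant now bears the burden.
At Stage 4 the defendant must meet a substantially-more-likely showing (weight is at least 73): on (g) the weight is 92 less the opposing 20 gives net 72, which does not reach 73, so (g) does not meet the standard; on (h) the weight is 88 less the opposing 12 gives net 76, ≥ 73, so (h) meets the standard.
  The defendant does not carry Stage 4.
The plaintiff prevails.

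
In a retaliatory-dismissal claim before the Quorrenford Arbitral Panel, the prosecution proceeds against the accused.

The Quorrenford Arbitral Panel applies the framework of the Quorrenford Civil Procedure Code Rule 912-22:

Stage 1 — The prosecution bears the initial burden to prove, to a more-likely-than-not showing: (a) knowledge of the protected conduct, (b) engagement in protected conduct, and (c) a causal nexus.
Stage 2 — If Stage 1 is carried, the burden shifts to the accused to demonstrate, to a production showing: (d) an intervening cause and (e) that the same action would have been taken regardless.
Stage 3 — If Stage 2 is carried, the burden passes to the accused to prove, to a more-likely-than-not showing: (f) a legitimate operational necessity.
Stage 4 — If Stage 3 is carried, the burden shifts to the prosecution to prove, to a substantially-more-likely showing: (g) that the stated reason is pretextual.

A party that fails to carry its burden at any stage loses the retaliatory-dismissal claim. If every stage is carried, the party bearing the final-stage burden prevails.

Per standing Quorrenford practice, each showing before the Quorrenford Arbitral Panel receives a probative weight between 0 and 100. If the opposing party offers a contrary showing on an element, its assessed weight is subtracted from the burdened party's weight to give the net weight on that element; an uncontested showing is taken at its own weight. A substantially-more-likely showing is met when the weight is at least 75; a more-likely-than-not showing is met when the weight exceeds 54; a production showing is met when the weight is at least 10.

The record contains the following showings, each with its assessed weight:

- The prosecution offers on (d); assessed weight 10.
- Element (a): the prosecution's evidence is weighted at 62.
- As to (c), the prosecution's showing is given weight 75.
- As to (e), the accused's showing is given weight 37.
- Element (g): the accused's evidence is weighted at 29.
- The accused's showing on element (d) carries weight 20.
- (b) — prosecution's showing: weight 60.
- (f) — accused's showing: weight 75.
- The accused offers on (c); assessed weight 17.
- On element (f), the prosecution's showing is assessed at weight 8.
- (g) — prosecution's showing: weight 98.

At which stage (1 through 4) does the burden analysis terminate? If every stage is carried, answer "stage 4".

stage 4

At Stage 1 the prosecution must meet a more-likely-than-not showing (weight exceeds 54): on (a) the weight is 62, which does exceed 54, so (a) meets the standard; on (b) the weight is 60, > 54, so (b) meets the standard; on (c) the weight is 75 less the opposing 17 gives net 58, > 54, so (c) meets the standard.
  All elements met. The burden passes to the accused.
At Stage 2 the accused must meet a production showing (weight is at least 10): on (d) the weight is 20 less the opposing 10 gives net 10, which does reach 10, so (d) meets the standard; on (e) the weight is 37, which does reach 10, so (e) meets the standard.
  Stage 2 carried; the burden remains with the accused.
At Stage 3 the accused must meet a more-likely-than-not showing (weight exceeds 54): on (f) the weight is 75 less the opposing 8 gives net 67, which does exceed 54, so (f) meets the standard.
  Stage 3 carried; the burden shifts to the prosecution.
At Stage 4 the prosecution must meet a substantially-more-likely showing (weight is at least 75): on (g) the weight is 98 less the opposing 29 gives net 69, < 75, so (g) does not meet the standard.
  Stage 4 not carried; the prosecution fails its burden.
The accused prevails.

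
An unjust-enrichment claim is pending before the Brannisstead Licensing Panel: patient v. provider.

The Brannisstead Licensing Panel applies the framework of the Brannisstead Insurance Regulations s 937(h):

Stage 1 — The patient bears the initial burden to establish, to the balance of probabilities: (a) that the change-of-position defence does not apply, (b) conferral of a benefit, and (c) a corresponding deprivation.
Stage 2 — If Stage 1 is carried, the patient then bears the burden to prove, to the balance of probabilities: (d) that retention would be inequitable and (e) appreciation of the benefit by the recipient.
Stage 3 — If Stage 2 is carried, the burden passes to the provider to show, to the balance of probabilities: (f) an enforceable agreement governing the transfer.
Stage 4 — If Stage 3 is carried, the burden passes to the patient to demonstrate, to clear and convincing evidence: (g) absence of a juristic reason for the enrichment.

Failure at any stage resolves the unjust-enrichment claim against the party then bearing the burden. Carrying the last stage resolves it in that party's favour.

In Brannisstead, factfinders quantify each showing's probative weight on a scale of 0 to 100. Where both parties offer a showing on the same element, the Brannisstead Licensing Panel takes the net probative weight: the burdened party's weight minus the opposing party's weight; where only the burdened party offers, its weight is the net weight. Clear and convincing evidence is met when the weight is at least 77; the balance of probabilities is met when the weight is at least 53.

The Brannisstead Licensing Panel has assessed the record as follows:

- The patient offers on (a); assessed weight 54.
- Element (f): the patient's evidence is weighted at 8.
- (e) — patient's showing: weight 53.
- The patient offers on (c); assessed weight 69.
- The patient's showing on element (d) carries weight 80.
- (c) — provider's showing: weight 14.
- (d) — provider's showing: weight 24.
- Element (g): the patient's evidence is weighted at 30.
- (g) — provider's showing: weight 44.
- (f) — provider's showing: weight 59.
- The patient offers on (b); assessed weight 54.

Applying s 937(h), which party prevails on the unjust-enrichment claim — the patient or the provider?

patient

Stage 1 (patient, the balance of probabilities, weight is at least 53): (a) 54 ≥ 53 — meets; (b) 54 ≥ 53 — meets; (c) net 69−14=55 ≥ 53 — meets.
  All elements met. The patient retains the burden for Stage 2.
Stage 2 (patient, the balance of probabilities, weight is at least 53): (d) net 80−24=56 ≥ 53 — meets; (e) 53 ≥ 53 — meets.
  The patient carries Stage 2; the provider now bears the burden.
Stage 3 (provider, the balance of probabilities, weight is at least 53): (f) net 59−8=51 < 53 — fails.
  Stage 3 not carried; the provider fails its burden.
The patient prevails.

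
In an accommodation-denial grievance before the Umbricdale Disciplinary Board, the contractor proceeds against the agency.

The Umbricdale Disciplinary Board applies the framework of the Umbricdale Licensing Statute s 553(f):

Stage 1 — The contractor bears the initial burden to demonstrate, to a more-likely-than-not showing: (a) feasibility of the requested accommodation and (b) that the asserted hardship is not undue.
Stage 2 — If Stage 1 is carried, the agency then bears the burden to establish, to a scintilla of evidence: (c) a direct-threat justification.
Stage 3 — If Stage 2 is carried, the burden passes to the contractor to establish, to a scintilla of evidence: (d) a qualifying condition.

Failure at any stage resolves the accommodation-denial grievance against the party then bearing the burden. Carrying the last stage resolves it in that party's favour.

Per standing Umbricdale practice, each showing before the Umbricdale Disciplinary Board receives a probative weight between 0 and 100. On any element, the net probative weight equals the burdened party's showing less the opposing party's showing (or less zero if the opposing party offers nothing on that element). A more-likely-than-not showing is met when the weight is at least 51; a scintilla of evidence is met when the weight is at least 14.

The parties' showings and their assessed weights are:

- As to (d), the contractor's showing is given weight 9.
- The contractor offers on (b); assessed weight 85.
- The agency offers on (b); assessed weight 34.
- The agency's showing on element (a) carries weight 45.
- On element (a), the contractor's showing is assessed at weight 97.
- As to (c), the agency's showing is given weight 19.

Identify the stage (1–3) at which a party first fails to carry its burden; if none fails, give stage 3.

stage 3

Stage 1 (contractor, a more-likely-than-not showing, weight is at least 51): (a) net 97−45=52 ≥ 51 — meets; (b) net 85−34=51 ≥ 51 — meets.
  The contractor carries Stage 1; the agency now bears the burden.
Stage 2 (agency, a scintilla of evidence, weight is at least 14): (c) 19 ≥ 14 — meets.
  Stage 2 carried; the burden shifts to the contractor.
Stage 3 (contractor, a scintilla of evidence, weight is at least 14): (d) 9 < 14 — fails.
  Not every element is met, so the contractor fails to carry Stage 3.
The agency prevails.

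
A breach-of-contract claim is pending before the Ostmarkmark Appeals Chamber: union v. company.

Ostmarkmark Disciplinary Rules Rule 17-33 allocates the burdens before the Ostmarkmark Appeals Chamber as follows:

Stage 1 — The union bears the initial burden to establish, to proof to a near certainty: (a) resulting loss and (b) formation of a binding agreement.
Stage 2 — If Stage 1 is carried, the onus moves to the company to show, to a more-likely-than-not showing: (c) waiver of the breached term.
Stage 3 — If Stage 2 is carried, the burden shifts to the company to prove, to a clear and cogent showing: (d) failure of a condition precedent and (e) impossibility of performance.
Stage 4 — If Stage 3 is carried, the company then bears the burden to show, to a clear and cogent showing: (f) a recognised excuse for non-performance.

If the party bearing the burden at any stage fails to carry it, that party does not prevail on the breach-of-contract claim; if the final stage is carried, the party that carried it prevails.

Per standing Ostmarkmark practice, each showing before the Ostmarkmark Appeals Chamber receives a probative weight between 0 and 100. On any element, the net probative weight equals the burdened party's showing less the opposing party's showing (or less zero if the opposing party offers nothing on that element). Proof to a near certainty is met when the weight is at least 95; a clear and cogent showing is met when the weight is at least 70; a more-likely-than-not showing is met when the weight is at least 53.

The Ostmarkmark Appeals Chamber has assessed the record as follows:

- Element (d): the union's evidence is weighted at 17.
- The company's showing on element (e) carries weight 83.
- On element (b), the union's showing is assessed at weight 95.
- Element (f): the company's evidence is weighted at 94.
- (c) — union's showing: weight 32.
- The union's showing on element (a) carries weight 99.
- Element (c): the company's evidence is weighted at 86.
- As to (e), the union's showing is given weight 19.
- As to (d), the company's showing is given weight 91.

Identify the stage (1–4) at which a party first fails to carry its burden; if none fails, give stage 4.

stage 3

Stage 1 (union, proof to a near certainty, weight is at least 95): (a) 99 ≥ 95 — meets; (b) 95 ≥ 95 — meets.
  Stage 1 is satisfied; the onus moves to the company.
Stage 2 (company, a more-likely-than-not showing, weight is at least 53): (c) net 86−32=54 ≥ 53 — meets.
  All elements met. The company retains the burden for Stage 3.
Stage 3 (company, a clear and cogent showing, weight is at least 70): (d) net 91−17=74 ≥ 70 — meets; (e) net 83−19=64 < 70 — fails.
  Not every element is met, so the company fails to carry Stage 3.
The union prevails.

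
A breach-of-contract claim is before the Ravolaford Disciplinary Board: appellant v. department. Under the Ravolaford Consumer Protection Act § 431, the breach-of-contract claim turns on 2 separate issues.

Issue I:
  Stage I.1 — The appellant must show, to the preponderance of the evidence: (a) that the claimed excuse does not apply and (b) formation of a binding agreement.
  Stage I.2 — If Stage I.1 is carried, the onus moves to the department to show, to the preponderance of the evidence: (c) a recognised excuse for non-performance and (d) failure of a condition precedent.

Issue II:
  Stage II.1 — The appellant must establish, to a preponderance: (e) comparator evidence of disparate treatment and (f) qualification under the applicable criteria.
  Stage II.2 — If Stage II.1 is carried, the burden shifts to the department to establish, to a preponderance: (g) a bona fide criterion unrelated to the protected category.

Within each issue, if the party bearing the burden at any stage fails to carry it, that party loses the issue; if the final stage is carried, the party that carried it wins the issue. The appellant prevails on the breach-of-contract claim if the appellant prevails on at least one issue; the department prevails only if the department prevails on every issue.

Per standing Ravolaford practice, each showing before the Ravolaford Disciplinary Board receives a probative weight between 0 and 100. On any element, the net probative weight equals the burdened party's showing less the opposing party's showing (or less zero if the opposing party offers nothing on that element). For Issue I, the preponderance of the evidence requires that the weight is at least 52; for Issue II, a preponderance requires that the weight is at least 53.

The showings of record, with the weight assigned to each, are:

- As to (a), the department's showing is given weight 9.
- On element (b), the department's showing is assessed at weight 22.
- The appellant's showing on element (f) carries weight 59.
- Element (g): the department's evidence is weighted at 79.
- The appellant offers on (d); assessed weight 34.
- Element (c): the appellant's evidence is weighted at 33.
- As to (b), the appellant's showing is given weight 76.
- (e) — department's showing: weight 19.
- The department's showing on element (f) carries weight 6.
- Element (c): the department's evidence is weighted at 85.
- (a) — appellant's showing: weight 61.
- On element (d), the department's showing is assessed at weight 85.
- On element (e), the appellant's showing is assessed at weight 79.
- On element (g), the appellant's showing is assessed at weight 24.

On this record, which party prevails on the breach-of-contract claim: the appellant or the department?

appellant

— Issue I —
Stage I.1 — burden on appellant; standard: the preponderance of the evidence (weight is at least 52).
    (a): 61 − 9 = 52 ≥ 52 [met]
    (b): 76 − 22 = 54 ≥ 52 [met]
  Stage I.1 carried; the burden shifts to the department.
Stage I.2 — burden on department; standard: the preponderance of the evidence (weight is at least 52).
    (c): 85 − 33 = 52 ≥ 52 [met]
    (d): 85 − 34 = 51 < 52 [not met]
  Not every element is met, so the department fails to carry Stage I.2.
So the appellant prevails on this issue.
— Issue II —
Stage II.1 — burden on appellant; standard: a preponderance (weight is at least 53).
    (e): 79 − 19 = 60 ≥ 53 [met]
    (f): 59 − 6 = 53 ≥ 53 [met]
  Stage II.1 carried; the burden shifts to the department.
Stage II.2 — burden on department; standard: a preponderance (weight is at least 53).
    (g): 79 − 24 = 55 ≥ 53 [met]
  All elements met at the final stage.
All stages carried — the department prevails on this issue.
Per-issue: Issue I → appellant; Issue II → department. The appellant must prevail on at least one issue; overall, the appellant prevails.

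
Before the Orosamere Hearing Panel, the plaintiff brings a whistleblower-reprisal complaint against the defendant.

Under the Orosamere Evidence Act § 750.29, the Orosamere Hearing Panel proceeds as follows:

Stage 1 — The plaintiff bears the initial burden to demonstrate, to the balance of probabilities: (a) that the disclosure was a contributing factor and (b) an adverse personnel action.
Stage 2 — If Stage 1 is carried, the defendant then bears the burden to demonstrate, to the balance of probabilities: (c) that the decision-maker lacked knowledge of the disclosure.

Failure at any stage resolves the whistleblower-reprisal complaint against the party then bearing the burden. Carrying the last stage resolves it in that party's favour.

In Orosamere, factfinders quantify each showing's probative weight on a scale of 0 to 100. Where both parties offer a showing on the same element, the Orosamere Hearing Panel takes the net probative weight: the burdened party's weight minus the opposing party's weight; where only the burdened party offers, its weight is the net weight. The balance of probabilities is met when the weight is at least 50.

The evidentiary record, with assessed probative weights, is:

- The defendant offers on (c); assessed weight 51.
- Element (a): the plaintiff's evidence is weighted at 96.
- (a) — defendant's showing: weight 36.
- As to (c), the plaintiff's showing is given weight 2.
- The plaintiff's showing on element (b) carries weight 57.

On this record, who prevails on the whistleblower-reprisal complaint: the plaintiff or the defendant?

plaintiff

At Stage 1 the plaintiff must meet the balance of probabilities (weight is at least 50): on (a) the weight is 96 less the opposing 36 gives net 60, which does reach 50, so (a) meets the standard; on (b) the weight is 57, ≥ 50, so (b) meets the standard.
  All elements met. The burden passes to the defendant.
At Stage 2 the defendant must meet the balance of probabilities (weight is at least 50): on (c) the weight is 51 less the opposing 2 gives net 49, < 50, so (c) does not meet the standard.
  Stage 2 not carried; the defendant fails its burden.
So the plaintiff prevails.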